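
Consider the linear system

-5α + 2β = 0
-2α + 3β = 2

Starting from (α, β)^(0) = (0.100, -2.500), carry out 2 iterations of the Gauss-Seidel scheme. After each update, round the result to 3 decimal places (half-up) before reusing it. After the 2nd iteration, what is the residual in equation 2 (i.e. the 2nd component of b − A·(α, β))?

-0.001

Iteration 1:
  α = (0 - (2)·-2.500) / (-5) = -1.000
  β = (2 - (-2)·-1.000) / (3) = 0.000
Iteration 2:
  α = (0 - (2)·0.000) / (-5) = 0.000
  β = (2 - (-2)·0.000) / (3) = 0.667
Residual b − A·x = (-1.334, -0.001)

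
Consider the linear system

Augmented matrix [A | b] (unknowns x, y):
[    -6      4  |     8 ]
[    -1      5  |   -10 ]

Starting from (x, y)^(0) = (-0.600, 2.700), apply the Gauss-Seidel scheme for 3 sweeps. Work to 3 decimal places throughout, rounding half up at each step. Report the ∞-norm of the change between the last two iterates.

Iteration 1:
  x = (8 - (4)·2.700) / (-6) = 0.467
  y = (-10 - (-1)·0.467) / (5) = -1.907
Iteration 2:
  x = (8 - (4)·-1.907) / (-6) = -2.605
  y = (-10 - (-1)·-2.605) / (5) = -2.521
Iteration 3:
  x = (8 - (4)·-2.521) / (-6) = -3.014
  y = (-10 - (-1)·-3.014) / (5) = -2.603
Change: (-0.409, -0.082) → max |·| = 0.409

0.409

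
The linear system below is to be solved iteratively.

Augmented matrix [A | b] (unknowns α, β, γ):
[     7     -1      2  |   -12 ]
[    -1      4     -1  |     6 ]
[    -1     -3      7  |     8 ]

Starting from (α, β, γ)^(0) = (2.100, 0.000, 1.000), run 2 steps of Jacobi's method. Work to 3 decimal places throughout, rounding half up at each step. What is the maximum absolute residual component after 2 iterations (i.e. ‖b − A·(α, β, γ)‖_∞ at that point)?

2.543

Iteration 1:
  α = (-12 - (-1)·0.000 - (2)·1.000) / (7) = -2.000
  β = (6 - (-1)·2.100 - (-1)·1.000) / (4) = 2.275
  γ = (8 - (-1)·2.100 - (-3)·0.000) / (7) = 1.443
Iteration 2:
  α = (-12 - (-1)·2.275 - (2)·1.443) / (7) = -1.802
  β = (6 - (-1)·-2.000 - (-1)·1.443) / (4) = 1.361
  γ = (8 - (-1)·-2.000 - (-3)·2.275) / (7) = 1.832
Residual b − A·x = (-1.689, 0.586, -2.543); ∞-norm = 2.543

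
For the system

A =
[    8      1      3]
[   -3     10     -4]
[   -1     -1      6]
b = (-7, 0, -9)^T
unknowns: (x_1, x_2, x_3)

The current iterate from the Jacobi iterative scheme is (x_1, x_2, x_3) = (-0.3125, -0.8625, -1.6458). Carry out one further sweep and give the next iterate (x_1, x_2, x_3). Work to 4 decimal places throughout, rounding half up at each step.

(-0.1500, -0.7521, -1.6958)

One sweep:
  x_1 = (-7 - (1)·-0.8625 - (3)·-1.6458) / (8) = -0.1500
  x_2 = (0 - (-3)·-0.3125 - (-4)·-1.6458) / (10) = -0.7521
  x_3 = (-9 - (-1)·-0.3125 - (-1)·-0.8625) / (6) = -1.6958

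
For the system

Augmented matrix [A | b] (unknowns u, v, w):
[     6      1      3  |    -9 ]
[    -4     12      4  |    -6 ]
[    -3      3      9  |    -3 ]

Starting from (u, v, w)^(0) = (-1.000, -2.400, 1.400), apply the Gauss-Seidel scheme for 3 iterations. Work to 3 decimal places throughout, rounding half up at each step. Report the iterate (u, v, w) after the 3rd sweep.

(-1.161, -0.740, -0.474)

Iteration 1:
  u = (-9 - (1)·-2.400 - (3)·1.400) / (6) = -1.800
  v = (-6 - (-4)·-1.800 - (4)·1.400) / (12) = -1.567
  w = (-3 - (-3)·-1.800 - (3)·-1.567) / (9) = -0.411
Iteration 2:
  u = (-9 - (1)·-1.567 - (3)·-0.411) / (6) = -1.033
  v = (-6 - (-4)·-1.033 - (4)·-0.411) / (12) = -0.707
  w = (-3 - (-3)·-1.033 - (3)·-0.707) / (9) = -0.442
Iteration 3:
  u = (-9 - (1)·-0.707 - (3)·-0.442) / (6) = -1.161
  v = (-6 - (-4)·-1.161 - (4)·-0.442) / (12) = -0.740
  w = (-3 - (-3)·-1.161 - (3)·-0.740) / (9) = -0.474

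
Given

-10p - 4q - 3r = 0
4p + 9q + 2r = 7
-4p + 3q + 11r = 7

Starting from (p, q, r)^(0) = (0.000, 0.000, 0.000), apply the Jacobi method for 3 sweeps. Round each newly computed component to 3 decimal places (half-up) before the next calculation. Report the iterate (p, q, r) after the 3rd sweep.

(-0.382, 0.907, 0.280)

Iteration 1:
  p = (0 - (-4)·0.000 - (-3)·0.000) / (-10) = 0.000
  q = (7 - (4)·0.000 - (2)·0.000) / (9) = 0.778
  r = (7 - (-4)·0.000 - (3)·0.000) / (11) = 0.636
Iteration 2:
  p = (0 - (-4)·0.778 - (-3)·0.636) / (-10) = -0.502
  q = (7 - (4)·0.000 - (2)·0.636) / (9) = 0.636
  r = (7 - (-4)·0.000 - (3)·0.778) / (11) = 0.424
Iteration 3:
  p = (0 - (-4)·0.636 - (-3)·0.424) / (-10) = -0.382
  q = (7 - (4)·-0.502 - (2)·0.424) / (9) = 0.907
  r = (7 - (-4)·-0.502 - (3)·0.636) / (11) = 0.280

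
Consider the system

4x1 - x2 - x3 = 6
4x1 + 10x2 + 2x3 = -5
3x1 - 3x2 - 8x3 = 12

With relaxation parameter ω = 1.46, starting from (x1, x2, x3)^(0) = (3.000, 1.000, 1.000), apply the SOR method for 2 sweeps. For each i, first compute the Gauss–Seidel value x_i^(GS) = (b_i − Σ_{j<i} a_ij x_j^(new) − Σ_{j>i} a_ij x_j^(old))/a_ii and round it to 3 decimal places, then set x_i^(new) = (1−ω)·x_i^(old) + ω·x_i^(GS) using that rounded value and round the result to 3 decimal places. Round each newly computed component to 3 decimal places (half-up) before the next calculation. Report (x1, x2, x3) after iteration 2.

(0.429, 0.262, -1.866)

Iteration 1:
  x1: GS value = (6 - (-1)·1.000 - (-1)·1.000) / (4) = 2.000;  x1 ← (1−ω)·3.000 + ω·2.000 = 1.540
  x2: GS value = (-5 - (4)·1.540 - (2)·1.000) / (10) = -1.316;  x2 ← (1−ω)·1.000 + ω·-1.316 = -2.381
  x3: GS value = (12 - (3)·1.540 - (-3)·-2.381) / (-8) = -0.030;  x3 ← (1−ω)·1.000 + ω·-0.030 = -0.504
Iteration 2:
  x1: GS value = (6 - (-1)·-2.381 - (-1)·-0.504) / (4) = 0.779;  x1 ← (1−ω)·1.540 + ω·0.779 = 0.429
  x2: GS value = (-5 - (4)·0.429 - (2)·-0.504) / (10) = -0.571;  x2 ← (1−ω)·-2.381 + ω·-0.571 = 0.262
  x3: GS value = (12 - (3)·0.429 - (-3)·0.262) / (-8) = -1.437;  x3 ← (1−ω)·-0.504 + ω·-1.437 = -1.866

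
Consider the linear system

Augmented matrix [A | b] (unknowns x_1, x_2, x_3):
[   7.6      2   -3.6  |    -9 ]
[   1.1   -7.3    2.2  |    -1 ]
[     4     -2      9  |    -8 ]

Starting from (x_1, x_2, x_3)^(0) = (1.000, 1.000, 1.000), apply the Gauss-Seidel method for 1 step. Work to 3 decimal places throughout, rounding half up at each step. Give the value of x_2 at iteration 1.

Iteration 1:
  x_1 = (-9 - (2)·1.000 - (-3.6)·1.000) / (7.6) = -0.974
  x_2 = (-1 - (1.1)·-0.974 - (2.2)·1.000) / (-7.3) = 0.292
  x_3 = (-8 - (4)·-0.974 - (-2)·0.292) / (9) = -0.391

0.292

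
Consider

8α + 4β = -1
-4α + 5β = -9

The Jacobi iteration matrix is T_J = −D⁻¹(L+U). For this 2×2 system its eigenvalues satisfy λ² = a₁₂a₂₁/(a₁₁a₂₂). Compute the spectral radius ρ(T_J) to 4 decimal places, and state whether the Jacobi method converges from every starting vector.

0.6325

a₁₂a₂₁/(a₁₁a₂₂) = (4)·(-4) / ((8)·(5)) = -0.400000
ρ = √|-0.400000| = √0.400000 = 0.6325
ρ < 1, so Jacobi converges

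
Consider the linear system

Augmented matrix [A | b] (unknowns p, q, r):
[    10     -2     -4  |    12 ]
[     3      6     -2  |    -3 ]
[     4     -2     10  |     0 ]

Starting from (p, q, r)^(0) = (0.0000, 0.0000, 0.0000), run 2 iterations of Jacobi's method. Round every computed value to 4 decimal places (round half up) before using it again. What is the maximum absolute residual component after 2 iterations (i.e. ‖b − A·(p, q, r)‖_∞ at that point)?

3.5200

Iteration 1:
  p = (12 - (-2)·0.0000 - (-4)·0.0000) / (10) = 1.2000
  q = (-3 - (3)·0.0000 - (-2)·0.0000) / (6) = -0.5000
  r = (0 - (4)·0.0000 - (-2)·0.0000) / (10) = 0.0000
Iteration 2:
  p = (12 - (-2)·-0.5000 - (-4)·0.0000) / (10) = 1.1000
  q = (-3 - (3)·1.2000 - (-2)·0.0000) / (6) = -1.1000
  r = (0 - (4)·1.2000 - (-2)·-0.5000) / (10) = -0.5800
Residual b − A·x = (-3.5200, -0.8600, -0.8000); ∞-norm = 3.5200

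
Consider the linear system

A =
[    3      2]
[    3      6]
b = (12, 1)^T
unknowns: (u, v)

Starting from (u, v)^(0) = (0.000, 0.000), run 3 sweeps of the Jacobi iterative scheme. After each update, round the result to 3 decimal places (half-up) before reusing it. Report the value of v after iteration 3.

Iteration 1:
  u = (12 - (2)·0.000) / (3) = 4.000
  v = (1 - (3)·0.000) / (6) = 0.167
Iteration 2:
  u = (12 - (2)·0.167) / (3) = 3.889
  v = (1 - (3)·4.000) / (6) = -1.833
Iteration 3:
  u = (12 - (2)·-1.833) / (3) = 5.222
  v = (1 - (3)·3.889) / (6) = -1.778

-1.778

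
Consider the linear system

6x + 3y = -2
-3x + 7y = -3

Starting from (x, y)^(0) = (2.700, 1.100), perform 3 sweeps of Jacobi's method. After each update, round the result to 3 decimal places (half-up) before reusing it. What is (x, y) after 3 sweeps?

Iteration 1:
  x = (-2 - (3)·1.100) / (6) = -0.883
  y = (-3 - (-3)·2.700) / (7) = 0.729
Iteration 2:
  x = (-2 - (3)·0.729) / (6) = -0.698
  y = (-3 - (-3)·-0.883) / (7) = -0.807
Iteration 3:
  x = (-2 - (3)·-0.807) / (6) = 0.070
  y = (-3 - (-3)·-0.698) / (7) = -0.728

(0.070, -0.728)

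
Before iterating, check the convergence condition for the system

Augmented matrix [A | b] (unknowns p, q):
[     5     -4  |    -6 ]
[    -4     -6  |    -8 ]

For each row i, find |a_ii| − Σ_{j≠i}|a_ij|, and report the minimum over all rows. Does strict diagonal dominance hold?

1

row 1: |5| − (4) = 1
row 2: |-6| − (4) = 2
minimum over rows = 1 → strictly diagonally dominant (convergence guaranteed)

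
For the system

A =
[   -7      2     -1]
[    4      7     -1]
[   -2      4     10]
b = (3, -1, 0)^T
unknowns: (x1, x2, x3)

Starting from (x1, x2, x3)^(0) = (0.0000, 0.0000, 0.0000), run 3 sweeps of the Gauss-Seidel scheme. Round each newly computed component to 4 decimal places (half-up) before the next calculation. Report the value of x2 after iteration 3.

0.0705

Iteration 1:
  x1 = (3 - (2)·0.0000 - (-1)·0.0000) / (-7) = -0.4286
  x2 = (-1 - (4)·-0.4286 - (-1)·0.0000) / (7) = 0.1021
  x3 = (0 - (-2)·-0.4286 - (4)·0.1021) / (10) = -0.1266
Iteration 2:
  x1 = (3 - (2)·0.1021 - (-1)·-0.1266) / (-7) = -0.3813
  x2 = (-1 - (4)·-0.3813 - (-1)·-0.1266) / (7) = 0.0569
  x3 = (0 - (-2)·-0.3813 - (4)·0.0569) / (10) = -0.0990
Iteration 3:
  x1 = (3 - (2)·0.0569 - (-1)·-0.0990) / (-7) = -0.3982
  x2 = (-1 - (4)·-0.3982 - (-1)·-0.0990) / (7) = 0.0705
  x3 = (0 - (-2)·-0.3982 - (4)·0.0705) / (10) = -0.1078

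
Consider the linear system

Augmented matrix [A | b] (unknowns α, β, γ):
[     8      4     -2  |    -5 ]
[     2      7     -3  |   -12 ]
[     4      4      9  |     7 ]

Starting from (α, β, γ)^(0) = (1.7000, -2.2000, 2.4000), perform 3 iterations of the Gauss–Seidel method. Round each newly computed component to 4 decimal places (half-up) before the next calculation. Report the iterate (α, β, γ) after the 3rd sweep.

Iteration 1:
  α = (-5 - (4)·-2.2000 - (-2)·2.4000) / (8) = 1.0750
  β = (-12 - (2)·1.0750 - (-3)·2.4000) / (7) = -0.9929
  γ = (7 - (4)·1.0750 - (4)·-0.9929) / (9) = 0.7413
Iteration 2:
  α = (-5 - (4)·-0.9929 - (-2)·0.7413) / (8) = 0.0568
  β = (-12 - (2)·0.0568 - (-3)·0.7413) / (7) = -1.4128
  γ = (7 - (4)·0.0568 - (4)·-1.4128) / (9) = 1.3804
Iteration 3:
  α = (-5 - (4)·-1.4128 - (-2)·1.3804) / (8) = 0.4265
  β = (-12 - (2)·0.4265 - (-3)·1.3804) / (7) = -1.2445
  γ = (7 - (4)·0.4265 - (4)·-1.2445) / (9) = 1.1413

(0.4265, -1.2445, 1.1413)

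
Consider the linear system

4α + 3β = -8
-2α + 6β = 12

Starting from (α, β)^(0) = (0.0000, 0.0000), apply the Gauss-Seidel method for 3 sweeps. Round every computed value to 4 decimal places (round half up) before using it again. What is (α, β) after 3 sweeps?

Iteration 1:
  α = (-8 - (3)·0.0000) / (4) = -2.0000
  β = (12 - (-2)·-2.0000) / (6) = 1.3333
Iteration 2:
  α = (-8 - (3)·1.3333) / (4) = -3.0000
  β = (12 - (-2)·-3.0000) / (6) = 1.0000
Iteration 3:
  α = (-8 - (3)·1.0000) / (4) = -2.7500
  β = (12 - (-2)·-2.7500) / (6) = 1.0833

(-2.7500, 1.0833)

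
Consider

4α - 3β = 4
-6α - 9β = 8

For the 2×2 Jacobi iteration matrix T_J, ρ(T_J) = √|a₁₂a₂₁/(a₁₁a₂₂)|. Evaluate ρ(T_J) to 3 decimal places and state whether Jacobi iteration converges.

0.707

a₁₂a₂₁/(a₁₁a₂₂) = (-3)·(-6) / ((4)·(-9)) = -0.500000
ρ = √|-0.500000| = √0.500000 = 0.707
ρ < 1, so Jacobi converges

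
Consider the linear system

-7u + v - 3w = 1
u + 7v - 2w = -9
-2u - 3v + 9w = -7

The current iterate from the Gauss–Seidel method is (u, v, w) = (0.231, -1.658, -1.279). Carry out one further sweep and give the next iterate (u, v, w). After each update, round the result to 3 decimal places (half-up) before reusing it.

One sweep:
  u = (1 - (1)·-1.658 - (-3)·-1.279) / (-7) = 0.168
  v = (-9 - (1)·0.168 - (-2)·-1.279) / (7) = -1.675
  w = (-7 - (-2)·0.168 - (-3)·-1.675) / (9) = -1.299

(0.168, -1.675, -1.299)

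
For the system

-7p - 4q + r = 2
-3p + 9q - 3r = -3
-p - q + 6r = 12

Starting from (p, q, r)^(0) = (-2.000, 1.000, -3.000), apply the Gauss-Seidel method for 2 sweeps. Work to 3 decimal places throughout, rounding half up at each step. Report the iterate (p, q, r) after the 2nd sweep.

(0.934, 0.475, 2.235)

Iteration 1:
  p = (2 - (-4)·1.000 - (1)·-3.000) / (-7) = -1.286
  q = (-3 - (-3)·-1.286 - (-3)·-3.000) / (9) = -1.762
  r = (12 - (-1)·-1.286 - (-1)·-1.762) / (6) = 1.492
Iteration 2:
  p = (2 - (-4)·-1.762 - (1)·1.492) / (-7) = 0.934
  q = (-3 - (-3)·0.934 - (-3)·1.492) / (9) = 0.475
  r = (12 - (-1)·0.934 - (-1)·0.475) / (6) = 2.235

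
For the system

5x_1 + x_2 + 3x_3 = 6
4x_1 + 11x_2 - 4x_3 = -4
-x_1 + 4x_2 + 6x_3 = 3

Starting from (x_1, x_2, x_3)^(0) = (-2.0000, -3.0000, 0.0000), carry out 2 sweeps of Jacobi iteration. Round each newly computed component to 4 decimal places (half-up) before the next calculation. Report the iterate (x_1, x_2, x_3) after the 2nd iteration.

Iteration 1:
  x_1 = (6 - (1)·-3.0000 - (3)·0.0000) / (5) = 1.8000
  x_2 = (-4 - (4)·-2.0000 - (-4)·0.0000) / (11) = 0.3636
  x_3 = (3 - (-1)·-2.0000 - (4)·-3.0000) / (6) = 2.1667
Iteration 2:
  x_1 = (6 - (1)·0.3636 - (3)·2.1667) / (5) = -0.1727
  x_2 = (-4 - (4)·1.8000 - (-4)·2.1667) / (11) = -0.2303
  x_3 = (3 - (-1)·1.8000 - (4)·0.3636) / (6) = 0.5576

(-0.1727, -0.2303, 0.5576)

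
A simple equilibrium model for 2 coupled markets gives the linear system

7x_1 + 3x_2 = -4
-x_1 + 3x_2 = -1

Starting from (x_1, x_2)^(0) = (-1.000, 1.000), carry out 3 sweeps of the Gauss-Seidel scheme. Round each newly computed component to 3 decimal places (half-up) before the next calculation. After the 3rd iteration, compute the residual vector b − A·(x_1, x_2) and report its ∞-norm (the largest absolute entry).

Iteration 1:
  x_1 = (-4 - (3)·1.000) / (7) = -1.000
  x_2 = (-1 - (-1)·-1.000) / (3) = -0.667
Iteration 2:
  x_1 = (-4 - (3)·-0.667) / (7) = -0.286
  x_2 = (-1 - (-1)·-0.286) / (3) = -0.429
Iteration 3:
  x_1 = (-4 - (3)·-0.429) / (7) = -0.388
  x_2 = (-1 - (-1)·-0.388) / (3) = -0.463
Residual b − A·x = (0.105, 0.001); ∞-norm = 0.105

0.105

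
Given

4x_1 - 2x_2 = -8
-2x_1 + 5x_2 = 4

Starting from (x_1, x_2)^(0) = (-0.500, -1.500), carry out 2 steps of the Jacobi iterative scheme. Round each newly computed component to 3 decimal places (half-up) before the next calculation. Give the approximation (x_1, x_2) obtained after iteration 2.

(-1.700, -0.300)

Iteration 1:
  x_1 = (-8 - (-2)·-1.500) / (4) = -2.750
  x_2 = (4 - (-2)·-0.500) / (5) = 0.600
Iteration 2:
  x_1 = (-8 - (-2)·0.600) / (4) = -1.700
  x_2 = (4 - (-2)·-2.750) / (5) = -0.300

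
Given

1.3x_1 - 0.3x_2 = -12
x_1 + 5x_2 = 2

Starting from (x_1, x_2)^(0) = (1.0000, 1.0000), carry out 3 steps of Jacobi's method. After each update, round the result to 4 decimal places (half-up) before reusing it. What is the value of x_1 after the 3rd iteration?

Iteration 1:
  x_1 = (-12 - (-0.3)·1.0000) / (1.3) = -9.0000
  x_2 = (2 - (1)·1.0000) / (5) = 0.2000
Iteration 2:
  x_1 = (-12 - (-0.3)·0.2000) / (1.3) = -9.1846
  x_2 = (2 - (1)·-9.0000) / (5) = 2.2000
Iteration 3:
  x_1 = (-12 - (-0.3)·2.2000) / (1.3) = -8.7231
  x_2 = (2 - (1)·-9.1846) / (5) = 2.2369

-8.7231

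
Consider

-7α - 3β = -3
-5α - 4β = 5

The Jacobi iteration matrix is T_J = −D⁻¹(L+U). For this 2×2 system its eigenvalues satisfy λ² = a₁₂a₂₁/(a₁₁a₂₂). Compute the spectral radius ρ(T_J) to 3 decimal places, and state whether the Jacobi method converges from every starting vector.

a₁₂a₂₁/(a₁₁a₂₂) = (-3)·(-5) / ((-7)·(-4)) = 0.535714
ρ = √|0.535714| = √0.535714 = 0.732
ρ < 1, so Jacobi converges

0.732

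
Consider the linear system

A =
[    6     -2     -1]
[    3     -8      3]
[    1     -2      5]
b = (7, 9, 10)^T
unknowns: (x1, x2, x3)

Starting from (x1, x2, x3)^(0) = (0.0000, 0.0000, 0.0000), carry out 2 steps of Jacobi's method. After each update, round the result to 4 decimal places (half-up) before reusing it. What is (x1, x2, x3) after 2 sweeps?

Iteration 1:
  x1 = (7 - (-2)·0.0000 - (-1)·0.0000) / (6) = 1.1667
  x2 = (9 - (3)·0.0000 - (3)·0.0000) / (-8) = -1.1250
  x3 = (10 - (1)·0.0000 - (-2)·0.0000) / (5) = 2.0000
Iteration 2:
  x1 = (7 - (-2)·-1.1250 - (-1)·2.0000) / (6) = 1.1250
  x2 = (9 - (3)·1.1667 - (3)·2.0000) / (-8) = 0.0625
  x3 = (10 - (1)·1.1667 - (-2)·-1.1250) / (5) = 1.3167

(1.1250, 0.0625, 1.3167)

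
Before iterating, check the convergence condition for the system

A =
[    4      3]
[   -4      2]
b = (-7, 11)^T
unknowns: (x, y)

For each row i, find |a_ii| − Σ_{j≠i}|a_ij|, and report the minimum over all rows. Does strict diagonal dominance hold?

-2

row 1: |4| − (3) = 1
row 2: |2| − (4) = -2
minimum over rows = -2 → not strictly diagonally dominant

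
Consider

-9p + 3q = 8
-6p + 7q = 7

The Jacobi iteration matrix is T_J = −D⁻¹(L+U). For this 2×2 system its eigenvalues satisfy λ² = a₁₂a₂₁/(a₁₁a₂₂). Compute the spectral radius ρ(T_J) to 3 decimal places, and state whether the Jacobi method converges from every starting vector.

a₁₂a₂₁/(a₁₁a₂₂) = (3)·(-6) / ((-9)·(7)) = 0.285714
ρ = √|0.285714| = √0.285714 = 0.535
ρ < 1, so Jacobi converges

0.535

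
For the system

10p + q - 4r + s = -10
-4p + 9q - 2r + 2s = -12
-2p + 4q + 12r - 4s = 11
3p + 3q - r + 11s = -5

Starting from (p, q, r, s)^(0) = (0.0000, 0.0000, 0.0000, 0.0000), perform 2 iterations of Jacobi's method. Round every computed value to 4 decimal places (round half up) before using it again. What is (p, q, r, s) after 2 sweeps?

Iteration 1:
  p = (-10 - (1)·0.0000 - (-4)·0.0000 - (1)·0.0000) / (10) = -1.0000
  q = (-12 - (-4)·0.0000 - (-2)·0.0000 - (2)·0.0000) / (9) = -1.3333
  r = (11 - (-2)·0.0000 - (4)·0.0000 - (-4)·0.0000) / (12) = 0.9167
  s = (-5 - (3)·0.0000 - (3)·0.0000 - (-1)·0.0000) / (11) = -0.4545
Iteration 2:
  p = (-10 - (1)·-1.3333 - (-4)·0.9167 - (1)·-0.4545) / (10) = -0.4545
  q = (-12 - (-4)·-1.0000 - (-2)·0.9167 - (2)·-0.4545) / (9) = -1.4731
  r = (11 - (-2)·-1.0000 - (4)·-1.3333 - (-4)·-0.4545) / (12) = 1.0429
  s = (-5 - (3)·-1.0000 - (3)·-1.3333 - (-1)·0.9167) / (11) = 0.2651

(-0.4545, -1.4731, 1.0429, 0.2651)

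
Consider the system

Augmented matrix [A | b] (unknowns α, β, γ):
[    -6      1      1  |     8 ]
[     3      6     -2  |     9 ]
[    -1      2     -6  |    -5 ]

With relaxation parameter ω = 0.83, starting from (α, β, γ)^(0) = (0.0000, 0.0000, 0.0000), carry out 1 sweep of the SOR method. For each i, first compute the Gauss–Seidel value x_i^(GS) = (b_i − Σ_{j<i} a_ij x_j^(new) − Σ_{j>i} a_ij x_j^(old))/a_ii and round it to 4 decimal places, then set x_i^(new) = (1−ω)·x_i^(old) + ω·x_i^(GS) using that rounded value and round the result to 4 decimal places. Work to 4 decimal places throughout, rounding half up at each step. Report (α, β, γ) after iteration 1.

(-1.1066, 1.7042, 1.3162)

Iteration 1:
  α: GS value = (8 - (1)·0.0000 - (1)·0.0000) / (-6) = -1.3333;  α ← (1−ω)·0.0000 + ω·-1.3333 = -1.1066
  β: GS value = (9 - (3)·-1.1066 - (-2)·0.0000) / (6) = 2.0533;  β ← (1−ω)·0.0000 + ω·2.0533 = 1.7042
  γ: GS value = (-5 - (-1)·-1.1066 - (2)·1.7042) / (-6) = 1.5858;  γ ← (1−ω)·0.0000 + ω·1.5858 = 1.3162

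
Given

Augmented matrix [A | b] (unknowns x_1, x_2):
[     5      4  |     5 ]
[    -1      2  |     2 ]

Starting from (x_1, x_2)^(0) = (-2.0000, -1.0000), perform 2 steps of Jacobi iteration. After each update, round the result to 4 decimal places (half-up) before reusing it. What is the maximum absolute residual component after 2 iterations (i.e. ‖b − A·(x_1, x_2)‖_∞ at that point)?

7.6000

Iteration 1:
  x_1 = (5 - (4)·-1.0000) / (5) = 1.8000
  x_2 = (2 - (-1)·-2.0000) / (2) = 0.0000
Iteration 2:
  x_1 = (5 - (4)·0.0000) / (5) = 1.0000
  x_2 = (2 - (-1)·1.8000) / (2) = 1.9000
Residual b − A·x = (-7.6000, -0.8000); ∞-norm = 7.6000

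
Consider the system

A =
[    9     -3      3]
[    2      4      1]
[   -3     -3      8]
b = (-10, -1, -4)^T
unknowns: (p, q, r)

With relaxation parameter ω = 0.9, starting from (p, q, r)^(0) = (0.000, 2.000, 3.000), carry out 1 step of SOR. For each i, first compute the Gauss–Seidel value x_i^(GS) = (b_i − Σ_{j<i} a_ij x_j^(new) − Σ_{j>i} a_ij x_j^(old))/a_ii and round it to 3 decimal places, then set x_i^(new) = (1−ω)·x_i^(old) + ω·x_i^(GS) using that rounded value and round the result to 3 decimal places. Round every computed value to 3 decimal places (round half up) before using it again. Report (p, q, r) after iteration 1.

(-1.300, -0.115, -0.628)

Iteration 1:
  p: GS value = (-10 - (-3)·2.000 - (3)·3.000) / (9) = -1.444;  p ← (1−ω)·0.000 + ω·-1.444 = -1.300
  q: GS value = (-1 - (2)·-1.300 - (1)·3.000) / (4) = -0.350;  q ← (1−ω)·2.000 + ω·-0.350 = -0.115
  r: GS value = (-4 - (-3)·-1.300 - (-3)·-0.115) / (8) = -1.031;  r ← (1−ω)·3.000 + ω·-1.031 = -0.628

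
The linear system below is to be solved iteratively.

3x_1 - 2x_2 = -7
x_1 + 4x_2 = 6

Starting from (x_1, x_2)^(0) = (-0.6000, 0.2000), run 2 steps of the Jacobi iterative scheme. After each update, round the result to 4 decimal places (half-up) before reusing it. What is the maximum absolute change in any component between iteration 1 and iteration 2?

Iteration 1:
  x_1 = (-7 - (-2)·0.2000) / (3) = -2.2000
  x_2 = (6 - (1)·-0.6000) / (4) = 1.6500
Iteration 2:
  x_1 = (-7 - (-2)·1.6500) / (3) = -1.2333
  x_2 = (6 - (1)·-2.2000) / (4) = 2.0500
Change: (0.9667, 0.4000) → max |·| = 0.9667

0.9667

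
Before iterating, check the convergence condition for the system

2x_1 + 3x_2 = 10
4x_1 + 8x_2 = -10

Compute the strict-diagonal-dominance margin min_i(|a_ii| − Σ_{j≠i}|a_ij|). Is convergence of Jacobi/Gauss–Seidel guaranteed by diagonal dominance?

-1

row 1: |2| − (3) = -1
row 2: |8| − (4) = 4
minimum over rows = -1 → not strictly diagonally dominant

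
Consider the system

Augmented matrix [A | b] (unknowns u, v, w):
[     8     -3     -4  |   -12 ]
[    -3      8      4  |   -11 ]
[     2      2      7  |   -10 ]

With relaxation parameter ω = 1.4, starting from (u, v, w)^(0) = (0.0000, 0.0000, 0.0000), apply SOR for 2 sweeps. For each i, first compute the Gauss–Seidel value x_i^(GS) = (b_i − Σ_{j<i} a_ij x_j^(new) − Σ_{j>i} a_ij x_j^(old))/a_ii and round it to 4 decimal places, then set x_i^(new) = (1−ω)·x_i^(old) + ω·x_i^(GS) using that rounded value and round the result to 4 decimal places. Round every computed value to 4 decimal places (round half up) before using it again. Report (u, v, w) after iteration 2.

Iteration 1:
  u: GS value = (-12 - (-3)·0.0000 - (-4)·0.0000) / (8) = -1.5000;  u ← (1−ω)·0.0000 + ω·-1.5000 = -2.1000
  v: GS value = (-11 - (-3)·-2.1000 - (4)·0.0000) / (8) = -2.1625;  v ← (1−ω)·0.0000 + ω·-2.1625 = -3.0275
  w: GS value = (-10 - (2)·-2.1000 - (2)·-3.0275) / (7) = 0.0364;  w ← (1−ω)·0.0000 + ω·0.0364 = 0.0510
Iteration 2:
  u: GS value = (-12 - (-3)·-3.0275 - (-4)·0.0510) / (8) = -2.6098;  u ← (1−ω)·-2.1000 + ω·-2.6098 = -2.8137
  v: GS value = (-11 - (-3)·-2.8137 - (4)·0.0510) / (8) = -2.4556;  v ← (1−ω)·-3.0275 + ω·-2.4556 = -2.2268
  w: GS value = (-10 - (2)·-2.8137 - (2)·-2.2268) / (7) = 0.0116;  w ← (1−ω)·0.0510 + ω·0.0116 = -0.0042

(-2.8137, -2.2268, -0.0042)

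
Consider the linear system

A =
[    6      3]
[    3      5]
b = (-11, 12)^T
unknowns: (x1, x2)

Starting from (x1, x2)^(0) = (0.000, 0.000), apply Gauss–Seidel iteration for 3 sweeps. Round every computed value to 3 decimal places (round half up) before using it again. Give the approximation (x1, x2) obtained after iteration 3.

Iteration 1:
  x1 = (-11 - (3)·0.000) / (6) = -1.833
  x2 = (12 - (3)·-1.833) / (5) = 3.500
Iteration 2:
  x1 = (-11 - (3)·3.500) / (6) = -3.583
  x2 = (12 - (3)·-3.583) / (5) = 4.550
Iteration 3:
  x1 = (-11 - (3)·4.550) / (6) = -4.108
  x2 = (12 - (3)·-4.108) / (5) = 4.865

(-4.108, 4.865)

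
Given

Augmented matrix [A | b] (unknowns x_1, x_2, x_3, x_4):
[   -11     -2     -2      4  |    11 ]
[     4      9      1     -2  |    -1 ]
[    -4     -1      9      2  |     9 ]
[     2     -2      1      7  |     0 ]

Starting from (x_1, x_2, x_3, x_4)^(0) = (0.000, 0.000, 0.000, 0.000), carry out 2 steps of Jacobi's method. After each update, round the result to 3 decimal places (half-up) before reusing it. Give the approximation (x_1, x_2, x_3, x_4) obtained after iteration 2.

Iteration 1:
  x_1 = (11 - (-2)·0.000 - (-2)·0.000 - (4)·0.000) / (-11) = -1.000
  x_2 = (-1 - (4)·0.000 - (1)·0.000 - (-2)·0.000) / (9) = -0.111
  x_3 = (9 - (-4)·0.000 - (-1)·0.000 - (2)·0.000) / (9) = 1.000
  x_4 = (0 - (2)·0.000 - (-2)·0.000 - (1)·0.000) / (7) = 0.000
Iteration 2:
  x_1 = (11 - (-2)·-0.111 - (-2)·1.000 - (4)·0.000) / (-11) = -1.162
  x_2 = (-1 - (4)·-1.000 - (1)·1.000 - (-2)·0.000) / (9) = 0.222
  x_3 = (9 - (-4)·-1.000 - (-1)·-0.111 - (2)·0.000) / (9) = 0.543
  x_4 = (0 - (2)·-1.000 - (-2)·-0.111 - (1)·1.000) / (7) = 0.111

(-1.162, 0.222, 0.543, 0.111)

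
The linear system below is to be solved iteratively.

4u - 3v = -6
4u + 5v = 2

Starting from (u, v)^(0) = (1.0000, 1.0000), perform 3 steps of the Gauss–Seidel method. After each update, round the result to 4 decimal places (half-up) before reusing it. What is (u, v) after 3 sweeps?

Iteration 1:
  u = (-6 - (-3)·1.0000) / (4) = -0.7500
  v = (2 - (4)·-0.7500) / (5) = 1.0000
Iteration 2:
  u = (-6 - (-3)·1.0000) / (4) = -0.7500
  v = (2 - (4)·-0.7500) / (5) = 1.0000
Iteration 3:
  u = (-6 - (-3)·1.0000) / (4) = -0.7500
  v = (2 - (4)·-0.7500) / (5) = 1.0000

(-0.7500, 1.0000)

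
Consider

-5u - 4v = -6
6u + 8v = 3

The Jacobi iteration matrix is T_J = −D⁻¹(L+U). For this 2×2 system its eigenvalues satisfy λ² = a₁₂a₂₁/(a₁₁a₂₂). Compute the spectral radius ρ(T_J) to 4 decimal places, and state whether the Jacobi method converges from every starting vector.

a₁₂a₂₁/(a₁₁a₂₂) = (-4)·(6) / ((-5)·(8)) = 0.600000
ρ = √|0.600000| = √0.600000 = 0.7746
ρ < 1, so Jacobi converges

0.7746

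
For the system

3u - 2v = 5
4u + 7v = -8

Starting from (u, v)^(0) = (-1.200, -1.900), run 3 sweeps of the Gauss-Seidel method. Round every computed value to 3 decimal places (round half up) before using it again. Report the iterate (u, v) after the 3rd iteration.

(0.618, -1.496)

Iteration 1:
  u = (5 - (-2)·-1.900) / (3) = 0.400
  v = (-8 - (4)·0.400) / (7) = -1.371
Iteration 2:
  u = (5 - (-2)·-1.371) / (3) = 0.753
  v = (-8 - (4)·0.753) / (7) = -1.573
Iteration 3:
  u = (5 - (-2)·-1.573) / (3) = 0.618
  v = (-8 - (4)·0.618) / (7) = -1.496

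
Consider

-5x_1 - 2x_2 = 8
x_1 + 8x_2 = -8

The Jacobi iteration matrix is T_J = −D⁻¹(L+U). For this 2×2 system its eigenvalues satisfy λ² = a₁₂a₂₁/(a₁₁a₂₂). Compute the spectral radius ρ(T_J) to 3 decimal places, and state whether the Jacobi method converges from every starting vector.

a₁₂a₂₁/(a₁₁a₂₂) = (-2)·(1) / ((-5)·(8)) = 0.050000
ρ = √|0.050000| = √0.050000 = 0.224
ρ < 1, so Jacobi converges

0.224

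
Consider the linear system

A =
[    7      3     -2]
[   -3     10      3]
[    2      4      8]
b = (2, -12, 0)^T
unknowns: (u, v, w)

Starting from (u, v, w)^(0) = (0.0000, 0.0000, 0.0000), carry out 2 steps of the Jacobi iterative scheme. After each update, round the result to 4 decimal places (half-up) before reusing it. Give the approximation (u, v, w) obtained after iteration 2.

(0.8000, -1.1143, 0.5286)

Iteration 1:
  u = (2 - (3)·0.0000 - (-2)·0.0000) / (7) = 0.2857
  v = (-12 - (-3)·0.0000 - (3)·0.0000) / (10) = -1.2000
  w = (0 - (2)·0.0000 - (4)·0.0000) / (8) = 0.0000
Iteration 2:
  u = (2 - (3)·-1.2000 - (-2)·0.0000) / (7) = 0.8000
  v = (-12 - (-3)·0.2857 - (3)·0.0000) / (10) = -1.1143
  w = (0 - (2)·0.2857 - (4)·-1.2000) / (8) = 0.5286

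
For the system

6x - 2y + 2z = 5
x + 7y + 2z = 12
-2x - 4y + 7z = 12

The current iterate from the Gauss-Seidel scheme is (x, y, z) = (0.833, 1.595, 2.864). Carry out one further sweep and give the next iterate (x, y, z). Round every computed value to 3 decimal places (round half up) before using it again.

(0.410, 0.837, 2.310)

One sweep:
  x = (5 - (-2)·1.595 - (2)·2.864) / (6) = 0.410
  y = (12 - (1)·0.410 - (2)·2.864) / (7) = 0.837
  z = (12 - (-2)·0.410 - (-4)·0.837) / (7) = 2.310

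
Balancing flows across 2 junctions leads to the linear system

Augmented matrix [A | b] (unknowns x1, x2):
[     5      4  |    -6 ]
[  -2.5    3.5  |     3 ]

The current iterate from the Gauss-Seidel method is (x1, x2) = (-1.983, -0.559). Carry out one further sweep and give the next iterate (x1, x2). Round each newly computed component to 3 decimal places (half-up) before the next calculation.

One sweep:
  x1 = (-6 - (4)·-0.559) / (5) = -0.753
  x2 = (3 - (-2.5)·-0.753) / (3.5) = 0.319

(-0.753, 0.319)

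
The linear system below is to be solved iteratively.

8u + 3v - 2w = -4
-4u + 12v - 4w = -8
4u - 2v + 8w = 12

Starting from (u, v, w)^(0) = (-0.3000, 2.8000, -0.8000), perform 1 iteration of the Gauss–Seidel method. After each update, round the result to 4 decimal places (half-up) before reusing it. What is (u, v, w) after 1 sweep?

(-1.7500, -1.5167, 1.9958)

Iteration 1:
  u = (-4 - (3)·2.8000 - (-2)·-0.8000) / (8) = -1.7500
  v = (-8 - (-4)·-1.7500 - (-4)·-0.8000) / (12) = -1.5167
  w = (12 - (4)·-1.7500 - (-2)·-1.5167) / (8) = 1.9958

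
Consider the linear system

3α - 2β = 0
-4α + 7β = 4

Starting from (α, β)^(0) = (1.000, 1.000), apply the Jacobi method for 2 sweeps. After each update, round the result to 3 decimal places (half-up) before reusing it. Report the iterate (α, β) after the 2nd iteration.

(0.762, 0.953)

Iteration 1:
  α = (0 - (-2)·1.000) / (3) = 0.667
  β = (4 - (-4)·1.000) / (7) = 1.143
Iteration 2:
  α = (0 - (-2)·1.143) / (3) = 0.762
  β = (4 - (-4)·0.667) / (7) = 0.953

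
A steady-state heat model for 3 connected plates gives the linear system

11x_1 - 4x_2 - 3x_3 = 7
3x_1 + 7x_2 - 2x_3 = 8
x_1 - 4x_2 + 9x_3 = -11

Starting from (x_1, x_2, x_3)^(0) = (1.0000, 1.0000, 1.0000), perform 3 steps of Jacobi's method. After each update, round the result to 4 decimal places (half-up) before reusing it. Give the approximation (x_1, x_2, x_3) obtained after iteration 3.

Iteration 1:
  x_1 = (7 - (-4)·1.0000 - (-3)·1.0000) / (11) = 1.2727
  x_2 = (8 - (3)·1.0000 - (-2)·1.0000) / (7) = 1.0000
  x_3 = (-11 - (1)·1.0000 - (-4)·1.0000) / (9) = -0.8889
Iteration 2:
  x_1 = (7 - (-4)·1.0000 - (-3)·-0.8889) / (11) = 0.7576
  x_2 = (8 - (3)·1.2727 - (-2)·-0.8889) / (7) = 0.3434
  x_3 = (-11 - (1)·1.2727 - (-4)·1.0000) / (9) = -0.9192
Iteration 3:
  x_1 = (7 - (-4)·0.3434 - (-3)·-0.9192) / (11) = 0.5105
  x_2 = (8 - (3)·0.7576 - (-2)·-0.9192) / (7) = 0.5555
  x_3 = (-11 - (1)·0.7576 - (-4)·0.3434) / (9) = -1.1538

(0.5105, 0.5555, -1.1538)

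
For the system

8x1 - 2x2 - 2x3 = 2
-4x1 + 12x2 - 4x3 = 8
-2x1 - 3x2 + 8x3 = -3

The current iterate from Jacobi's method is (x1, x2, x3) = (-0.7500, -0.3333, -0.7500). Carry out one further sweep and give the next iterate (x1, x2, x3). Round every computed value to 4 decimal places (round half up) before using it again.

(-0.0208, 0.1667, -0.6875)

One sweep:
  x1 = (2 - (-2)·-0.3333 - (-2)·-0.7500) / (8) = -0.0208
  x2 = (8 - (-4)·-0.7500 - (-4)·-0.7500) / (12) = 0.1667
  x3 = (-3 - (-2)·-0.7500 - (-3)·-0.3333) / (8) = -0.6875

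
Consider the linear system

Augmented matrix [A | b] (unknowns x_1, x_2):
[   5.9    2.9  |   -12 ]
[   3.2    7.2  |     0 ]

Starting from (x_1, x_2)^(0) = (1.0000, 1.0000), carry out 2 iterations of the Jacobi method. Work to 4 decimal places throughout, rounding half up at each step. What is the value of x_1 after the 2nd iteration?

-1.8155

Iteration 1:
  x_1 = (-12 - (2.9)·1.0000) / (5.9) = -2.5254
  x_2 = (0 - (3.2)·1.0000) / (7.2) = -0.4444
Iteration 2:
  x_1 = (-12 - (2.9)·-0.4444) / (5.9) = -1.8155
  x_2 = (0 - (3.2)·-2.5254) / (7.2) = 1.1224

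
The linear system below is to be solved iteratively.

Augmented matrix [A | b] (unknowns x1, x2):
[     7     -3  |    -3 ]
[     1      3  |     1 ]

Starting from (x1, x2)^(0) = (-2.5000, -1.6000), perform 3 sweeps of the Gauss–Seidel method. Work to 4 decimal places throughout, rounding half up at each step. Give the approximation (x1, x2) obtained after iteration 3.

Iteration 1:
  x1 = (-3 - (-3)·-1.6000) / (7) = -1.1143
  x2 = (1 - (1)·-1.1143) / (3) = 0.7048
Iteration 2:
  x1 = (-3 - (-3)·0.7048) / (7) = -0.1265
  x2 = (1 - (1)·-0.1265) / (3) = 0.3755
Iteration 3:
  x1 = (-3 - (-3)·0.3755) / (7) = -0.2676
  x2 = (1 - (1)·-0.2676) / (3) = 0.4225

(-0.2676, 0.4225)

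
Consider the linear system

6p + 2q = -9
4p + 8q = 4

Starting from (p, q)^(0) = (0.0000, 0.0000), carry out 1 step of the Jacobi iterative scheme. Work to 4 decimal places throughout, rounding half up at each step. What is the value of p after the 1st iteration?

Iteration 1:
  p = (-9 - (2)·0.0000) / (6) = -1.5000
  q = (4 - (4)·0.0000) / (8) = 0.5000

-1.5000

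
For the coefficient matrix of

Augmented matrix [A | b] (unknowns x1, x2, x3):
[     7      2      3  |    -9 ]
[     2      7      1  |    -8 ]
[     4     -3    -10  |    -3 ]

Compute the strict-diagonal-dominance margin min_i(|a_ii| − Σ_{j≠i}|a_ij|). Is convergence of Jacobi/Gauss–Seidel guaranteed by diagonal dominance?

row 1: |7| − (2+3) = 2
row 2: |7| − (2+1) = 4
row 3: |-10| − (4+3) = 3
minimum over rows = 2 → strictly diagonally dominant (convergence guaranteed)

2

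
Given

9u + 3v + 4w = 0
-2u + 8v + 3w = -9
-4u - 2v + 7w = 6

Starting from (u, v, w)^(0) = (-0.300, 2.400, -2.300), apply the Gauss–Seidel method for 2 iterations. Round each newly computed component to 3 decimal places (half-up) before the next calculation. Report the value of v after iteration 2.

-1.557

Iteration 1:
  u = (0 - (3)·2.400 - (4)·-2.300) / (9) = 0.222
  v = (-9 - (-2)·0.222 - (3)·-2.300) / (8) = -0.207
  w = (6 - (-4)·0.222 - (-2)·-0.207) / (7) = 0.925
Iteration 2:
  u = (0 - (3)·-0.207 - (4)·0.925) / (9) = -0.342
  v = (-9 - (-2)·-0.342 - (3)·0.925) / (8) = -1.557
  w = (6 - (-4)·-0.342 - (-2)·-1.557) / (7) = 0.217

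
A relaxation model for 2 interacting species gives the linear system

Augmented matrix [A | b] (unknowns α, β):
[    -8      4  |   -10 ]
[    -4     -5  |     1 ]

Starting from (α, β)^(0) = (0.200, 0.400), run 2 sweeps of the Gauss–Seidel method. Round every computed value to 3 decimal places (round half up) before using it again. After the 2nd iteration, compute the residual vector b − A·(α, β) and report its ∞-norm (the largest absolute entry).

2.816

Iteration 1:
  α = (-10 - (4)·0.400) / (-8) = 1.450
  β = (1 - (-4)·1.450) / (-5) = -1.360
Iteration 2:
  α = (-10 - (4)·-1.360) / (-8) = 0.570
  β = (1 - (-4)·0.570) / (-5) = -0.656
Residual b − A·x = (-2.816, 0.000); ∞-norm = 2.816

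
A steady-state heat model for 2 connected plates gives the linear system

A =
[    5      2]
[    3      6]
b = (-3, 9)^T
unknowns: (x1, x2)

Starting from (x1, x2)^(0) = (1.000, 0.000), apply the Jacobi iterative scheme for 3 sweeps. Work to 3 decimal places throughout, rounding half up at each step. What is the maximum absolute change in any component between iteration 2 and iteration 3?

Iteration 1:
  x1 = (-3 - (2)·0.000) / (5) = -0.600
  x2 = (9 - (3)·1.000) / (6) = 1.000
Iteration 2:
  x1 = (-3 - (2)·1.000) / (5) = -1.000
  x2 = (9 - (3)·-0.600) / (6) = 1.800
Iteration 3:
  x1 = (-3 - (2)·1.800) / (5) = -1.320
  x2 = (9 - (3)·-1.000) / (6) = 2.000
Change: (-0.320, 0.200) → max |·| = 0.320

0.320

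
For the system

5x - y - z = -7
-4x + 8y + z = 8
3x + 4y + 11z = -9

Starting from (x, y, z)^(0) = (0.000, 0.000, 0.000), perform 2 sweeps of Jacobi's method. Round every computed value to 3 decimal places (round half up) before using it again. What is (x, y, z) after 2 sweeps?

(-1.364, 0.402, -0.800)

Iteration 1:
  x = (-7 - (-1)·0.000 - (-1)·0.000) / (5) = -1.400
  y = (8 - (-4)·0.000 - (1)·0.000) / (8) = 1.000
  z = (-9 - (3)·0.000 - (4)·0.000) / (11) = -0.818
Iteration 2:
  x = (-7 - (-1)·1.000 - (-1)·-0.818) / (5) = -1.364
  y = (8 - (-4)·-1.400 - (1)·-0.818) / (8) = 0.402
  z = (-9 - (3)·-1.400 - (4)·1.000) / (11) = -0.800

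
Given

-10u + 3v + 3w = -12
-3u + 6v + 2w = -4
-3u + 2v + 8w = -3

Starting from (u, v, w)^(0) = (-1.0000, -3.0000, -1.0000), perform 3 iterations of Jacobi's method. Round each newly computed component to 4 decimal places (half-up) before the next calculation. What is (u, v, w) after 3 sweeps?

(0.9500, -0.1361, 0.1479)

Iteration 1:
  u = (-12 - (3)·-3.0000 - (3)·-1.0000) / (-10) = 0.0000
  v = (-4 - (-3)·-1.0000 - (2)·-1.0000) / (6) = -0.8333
  w = (-3 - (-3)·-1.0000 - (2)·-3.0000) / (8) = 0.0000
Iteration 2:
  u = (-12 - (3)·-0.8333 - (3)·0.0000) / (-10) = 0.9500
  v = (-4 - (-3)·0.0000 - (2)·0.0000) / (6) = -0.6667
  w = (-3 - (-3)·0.0000 - (2)·-0.8333) / (8) = -0.1667
Iteration 3:
  u = (-12 - (3)·-0.6667 - (3)·-0.1667) / (-10) = 0.9500
  v = (-4 - (-3)·0.9500 - (2)·-0.1667) / (6) = -0.1361
  w = (-3 - (-3)·0.9500 - (2)·-0.6667) / (8) = 0.1479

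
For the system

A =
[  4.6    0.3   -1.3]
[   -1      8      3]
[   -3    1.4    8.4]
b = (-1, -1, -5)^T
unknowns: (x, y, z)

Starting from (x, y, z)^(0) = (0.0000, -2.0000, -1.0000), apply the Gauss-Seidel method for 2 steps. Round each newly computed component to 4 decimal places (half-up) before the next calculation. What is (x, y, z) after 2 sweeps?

(-0.4458, 0.1047, -0.7719)

Iteration 1:
  x = (-1 - (0.3)·-2.0000 - (-1.3)·-1.0000) / (4.6) = -0.3696
  y = (-1 - (-1)·-0.3696 - (3)·-1.0000) / (8) = 0.2038
  z = (-5 - (-3)·-0.3696 - (1.4)·0.2038) / (8.4) = -0.7612
Iteration 2:
  x = (-1 - (0.3)·0.2038 - (-1.3)·-0.7612) / (4.6) = -0.4458
  y = (-1 - (-1)·-0.4458 - (3)·-0.7612) / (8) = 0.1047
  z = (-5 - (-3)·-0.4458 - (1.4)·0.1047) / (8.4) = -0.7719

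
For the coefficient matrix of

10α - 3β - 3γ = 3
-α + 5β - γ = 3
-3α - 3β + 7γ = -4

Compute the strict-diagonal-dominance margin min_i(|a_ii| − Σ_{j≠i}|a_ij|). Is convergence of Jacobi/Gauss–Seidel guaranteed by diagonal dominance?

1

row 1: |10| − (3+3) = 4
row 2: |5| − (1+1) = 3
row 3: |7| − (3+3) = 1
minimum over rows = 1 → strictly diagonally dominant (convergence guaranteed)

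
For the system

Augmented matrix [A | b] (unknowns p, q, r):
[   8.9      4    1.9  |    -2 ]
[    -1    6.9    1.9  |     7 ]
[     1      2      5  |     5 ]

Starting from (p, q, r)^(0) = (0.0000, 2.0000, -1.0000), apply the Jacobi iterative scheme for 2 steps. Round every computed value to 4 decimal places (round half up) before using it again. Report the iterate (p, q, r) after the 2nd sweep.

(-0.8471, 0.8275, 0.6661)

Iteration 1:
  p = (-2 - (4)·2.0000 - (1.9)·-1.0000) / (8.9) = -0.9101
  q = (7 - (-1)·0.0000 - (1.9)·-1.0000) / (6.9) = 1.2899
  r = (5 - (1)·0.0000 - (2)·2.0000) / (5) = 0.2000
Iteration 2:
  p = (-2 - (4)·1.2899 - (1.9)·0.2000) / (8.9) = -0.8471
  q = (7 - (-1)·-0.9101 - (1.9)·0.2000) / (6.9) = 0.8275
  r = (5 - (1)·-0.9101 - (2)·1.2899) / (5) = 0.6661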